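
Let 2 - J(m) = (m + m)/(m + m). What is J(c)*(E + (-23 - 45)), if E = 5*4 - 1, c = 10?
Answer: -49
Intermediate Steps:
E = 19 (E = 20 - 1 = 19)
J(m) = 1 (J(m) = 2 - (m + m)/(m + m) = 2 - 2*m/(2*m) = 2 - 2*m*1/(2*m) = 2 - 1*1 = 2 - 1 = 1)
J(c)*(E + (-23 - 45)) = 1*(19 + (-23 - 45)) = 1*(19 - 68) = 1*(-49) = -49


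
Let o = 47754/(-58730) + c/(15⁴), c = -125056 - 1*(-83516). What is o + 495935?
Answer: 4212891955438/8494875 ≈ 4.9593e+5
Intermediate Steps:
c = -41540 (c = -125056 + 83516 = -41540)
o = -13877687/8494875 (o = 47754/(-58730) - 41540/(15⁴) = 47754*(-1/58730) - 41540/50625 = -3411/4195 - 41540*1/50625 = -3411/4195 - 8308/10125 = -13877687/8494875 ≈ -1.6337)
o + 495935 = -13877687/8494875 + 495935 = 4212891955438/8494875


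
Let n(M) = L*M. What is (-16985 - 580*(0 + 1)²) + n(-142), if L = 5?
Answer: -18275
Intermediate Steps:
n(M) = 5*M
(-16985 - 580*(0 + 1)²) + n(-142) = (-16985 - 580*(0 + 1)²) + 5*(-142) = (-16985 - 580*1²) - 710 = (-16985 - 580*1) - 710 = (-16985 - 580) - 710 = -17565 - 710 = -18275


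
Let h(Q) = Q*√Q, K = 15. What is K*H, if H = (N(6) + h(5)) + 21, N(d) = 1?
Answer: 330 + 75*√5 ≈ 497.71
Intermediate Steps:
h(Q) = Q^(3/2)
H = 22 + 5*√5 (H = (1 + 5^(3/2)) + 21 = (1 + 5*√5) + 21 = 22 + 5*√5 ≈ 33.180)
K*H = 15*(22 + 5*√5) = 330 + 75*√5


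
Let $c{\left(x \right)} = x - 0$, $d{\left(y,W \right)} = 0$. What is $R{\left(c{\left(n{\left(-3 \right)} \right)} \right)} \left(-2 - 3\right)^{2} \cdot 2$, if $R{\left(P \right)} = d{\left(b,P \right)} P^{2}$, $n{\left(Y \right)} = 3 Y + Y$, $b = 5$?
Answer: $0$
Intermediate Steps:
$n{\left(Y \right)} = 4 Y$
$c{\left(x \right)} = x$ ($c{\left(x \right)} = x + 0 = x$)
$R{\left(P \right)} = 0$ ($R{\left(P \right)} = 0 P^{2} = 0$)
$R{\left(c{\left(n{\left(-3 \right)} \right)} \right)} \left(-2 - 3\right)^{2} \cdot 2 = 0 \left(-2 - 3\right)^{2} \cdot 2 = 0 \left(-5\right)^{2} \cdot 2 = 0 \cdot 25 \cdot 2 = 0 \cdot 2 = 0$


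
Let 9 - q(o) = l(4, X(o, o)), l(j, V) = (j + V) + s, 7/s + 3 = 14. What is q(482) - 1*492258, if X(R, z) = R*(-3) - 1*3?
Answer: -5398851/11 ≈ -4.9080e+5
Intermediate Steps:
s = 7/11 (s = 7/(-3 + 14) = 7/11 ≈ 0.63636)
X(R, z) = -3 - 3*R (X(R, z) = -3*R - 3 = -3 - 3*R)
l(j, V) = 7/11 + V + j (l(j, V) = (j + V) + 7/11 = (V + j) + 7/11 = 7/11 + V + j)
q(o) = 81/11 + 3*o (q(o) = 9 - (7/11 + (-3 - 3*o) + 4) = 9 - (18/11 - 3*o) = 9 + (-18/11 + 3*o) = 81/11 + 3*o)
q(482) - 1*492258 = (81/11 + 3*482) - 1*492258 = (81/11 + 1446) - 492258 = 15987/11 - 492258 = -5398851/11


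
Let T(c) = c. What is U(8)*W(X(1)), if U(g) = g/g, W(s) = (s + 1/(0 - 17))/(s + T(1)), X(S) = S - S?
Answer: -1/17 ≈ -0.058824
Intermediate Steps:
X(S) = 0
W(s) = (-1/17 + s)/(1 + s) (W(s) = (s + 1/(0 - 17))/(s + 1) = (s + 1/(-17))/(1 + s) = (s - 1/17)/(1 + s) = (-1/17 + s)/(1 + s))
U(g) = 1
U(8)*W(X(1)) = 1*((-1/17 + 0)/(1 + 0)) = 1*(-1/17/1) = 1*(1*(-1/17)) = 1*(-1/17) = -1/17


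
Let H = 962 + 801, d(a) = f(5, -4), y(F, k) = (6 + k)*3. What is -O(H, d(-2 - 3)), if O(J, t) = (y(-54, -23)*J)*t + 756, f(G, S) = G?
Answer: 448809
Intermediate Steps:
y(F, k) = 18 + 3*k
d(a) = 5
H = 1763
O(J, t) = 756 - 51*J*t (O(J, t) = ((18 + 3*(-23))*J)*t + 756 = ((18 - 69)*J)*t + 756 = (-51*J)*t + 756 = -51*J*t + 756 = 756 - 51*J*t)
-O(H, d(-2 - 3)) = -(756 - 51*1763*5) = -(756 - 449565) = -1*(-448809) = 448809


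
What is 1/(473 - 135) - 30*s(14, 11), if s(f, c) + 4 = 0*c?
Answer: 40561/338 ≈ 120.00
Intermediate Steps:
s(f, c) = -4 (s(f, c) = -4 + 0*c = -4 + 0 = -4)
1/(473 - 135) - 30*s(14, 11) = 1/(473 - 135) - 30*(-4) = 1/338 + 120 = 40561/338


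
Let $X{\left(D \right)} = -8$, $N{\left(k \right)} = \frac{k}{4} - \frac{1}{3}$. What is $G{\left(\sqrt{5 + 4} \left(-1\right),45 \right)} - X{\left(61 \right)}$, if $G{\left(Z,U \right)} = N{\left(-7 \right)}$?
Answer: $\frac{71}{12} \approx 5.9167$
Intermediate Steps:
$N{\left(k \right)} = - \frac{1}{3} + \frac{k}{4}$ ($N{\left(k \right)} = k \frac{1}{4} - \frac{1}{3} = \frac{k}{4} - \frac{1}{3} = - \frac{1}{3} + \frac{k}{4}$)
$G{\left(Z,U \right)} = - \frac{25}{12}$ ($G{\left(Z,U \right)} = - \frac{1}{3} + \frac{1}{4} \left(-7\right) = - \frac{1}{3} - \frac{7}{4} = - \frac{25}{12}$)
$G{\left(\sqrt{5 + 4} \left(-1\right),45 \right)} - X{\left(61 \right)} = - \frac{25}{12} - -8 = - \frac{25}{12} + 8 = \frac{71}{12}$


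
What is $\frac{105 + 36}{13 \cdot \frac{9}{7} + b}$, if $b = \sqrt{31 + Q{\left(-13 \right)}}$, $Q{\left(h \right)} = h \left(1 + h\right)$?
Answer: $\frac{115479}{4526} - \frac{6909 \sqrt{187}}{4526} \approx 4.6398$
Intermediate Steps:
$b = \sqrt{187}$ ($b = \sqrt{31 - 13 \left(1 - 13\right)} = \sqrt{31 - -156} = \sqrt{31 + 156} = \sqrt{187} \approx 13.675$)
$\frac{105 + 36}{13 \cdot \frac{9}{7} + b} = \frac{105 + 36}{13 \cdot \frac{9}{7} + \sqrt{187}} = \frac{141}{13 \cdot 9 \cdot \frac{1}{7} + \sqrt{187}} = \frac{141}{13 \cdot \frac{9}{7} + \sqrt{187}} = \frac{141}{\frac{117}{7} + \sqrt{187}}$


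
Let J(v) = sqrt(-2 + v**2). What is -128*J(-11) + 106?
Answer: 106 - 128*sqrt(119) ≈ -1290.3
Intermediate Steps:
-128*J(-11) + 106 = -128*sqrt(-2 + (-11)**2) + 106 = -128*sqrt(-2 + 121) + 106 = -128*sqrt(119) + 106 = 106 - 128*sqrt(119)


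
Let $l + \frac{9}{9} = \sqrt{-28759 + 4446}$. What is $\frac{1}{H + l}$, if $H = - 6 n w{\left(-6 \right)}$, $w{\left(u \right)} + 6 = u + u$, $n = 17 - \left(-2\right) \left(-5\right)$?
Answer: $\frac{755}{594338} - \frac{i \sqrt{24313}}{594338} \approx 0.0012703 - 0.00026235 i$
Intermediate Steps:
$n = 7$ ($n = 17 - 10 = 7$)
$w{\left(u \right)} = -6 + 2 u$ ($w{\left(u \right)} = -6 + \left(u + u\right) = -6 + 2 u$)
$H = 756$ ($H = \left(-6\right) 7 \left(-6 + 2 \left(-6\right)\right) = - 42 \left(-6 - 12\right) = \left(-42\right) \left(-18\right) = 756$)
$l = -1 + i \sqrt{24313}$ ($l = -1 + \sqrt{-28759 + 4446} = -1 + \sqrt{-24313} = -1 + i \sqrt{24313} \approx -1.0 + 155.93 i$)
$\frac{1}{H + l} = \frac{1}{756 - \left(1 - i \sqrt{24313}\right)} = \frac{1}{755 + i \sqrt{24313}}$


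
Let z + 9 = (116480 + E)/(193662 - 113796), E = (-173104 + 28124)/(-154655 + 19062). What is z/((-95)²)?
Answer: -800680561/958178103975 ≈ -0.00083563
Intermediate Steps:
E = 144980/135593 (E = -144980/(-135593) = -144980*(-1/135593) = 144980/135593 ≈ 1.0692)
z = -800680561/106169319 (z = -9 + (116480 + 144980/135593)/(193662 - 113796) = -9 + (15794017620/135593)/79866 = -9 + (15794017620/135593)*(1/79866) = -9 + 154843310/106169319 = -800680561/106169319 ≈ -7.5415)
z/((-95)²) = -800680561/(106169319*((-95)²)) = -800680561/106169319/9025 = -800680561/106169319*1/9025 = -800680561/958178103975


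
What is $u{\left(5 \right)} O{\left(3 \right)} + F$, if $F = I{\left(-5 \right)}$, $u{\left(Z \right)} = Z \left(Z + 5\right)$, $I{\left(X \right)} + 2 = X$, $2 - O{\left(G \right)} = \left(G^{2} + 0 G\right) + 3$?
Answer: $-507$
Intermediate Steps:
$O{\left(G \right)} = -1 - G^{2}$ ($O{\left(G \right)} = 2 - \left(\left(G^{2} + 0 G\right) + 3\right) = 2 - \left(\left(G^{2} + 0\right) + 3\right) = 2 - \left(G^{2} + 3\right) = 2 - \left(3 + G^{2}\right) = -1 - G^{2}$)
$I{\left(X \right)} = -2 + X$
$u{\left(Z \right)} = Z \left(5 + Z\right)$
$F = -7$ ($F = -2 - 5 = -7$)
$u{\left(5 \right)} O{\left(3 \right)} + F = 5 \left(5 + 5\right) \left(-1 - 3^{2}\right) - 7 = 5 \cdot 10 \left(-1 - 9\right) - 7 = 50 \left(-1 - 9\right) - 7 = 50 \left(-10\right) - 7 = -500 - 7 = -507$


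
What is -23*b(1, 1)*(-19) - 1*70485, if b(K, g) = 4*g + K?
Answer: -68300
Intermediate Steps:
b(K, g) = K + 4*g
-23*b(1, 1)*(-19) - 1*70485 = -23*(1 + 4*1)*(-19) - 1*70485 = -23*(1 + 4)*(-19) - 70485 = -23*5*(-19) - 70485 = -115*(-19) - 70485 = 2185 - 70485 = -68300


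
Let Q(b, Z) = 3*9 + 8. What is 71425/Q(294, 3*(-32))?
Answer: 14285/7 ≈ 2040.7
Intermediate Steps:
Q(b, Z) = 35 (Q(b, Z) = 27 + 8 = 35)
71425/Q(294, 3*(-32)) = 71425/35 = 71425*(1/35) = 14285/7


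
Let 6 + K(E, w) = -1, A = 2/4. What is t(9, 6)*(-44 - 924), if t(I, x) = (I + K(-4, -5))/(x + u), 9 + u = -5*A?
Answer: 352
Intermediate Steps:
A = ½ (A = 2*(¼) = ½ ≈ 0.50000)
K(E, w) = -7 (K(E, w) = -6 - 1 = -7)
u = -23/2 (u = -9 - 5*½ = -9 - 5/2 = -23/2 ≈ -11.500)
t(I, x) = (-7 + I)/(-23/2 + x) (t(I, x) = (I - 7)/(x - 23/2) = (-7 + I)/(-23/2 + x))
t(9, 6)*(-44 - 924) = (2*(-7 + 9)/(-23 + 2*6))*(-44 - 924) = (2*2/(-23 + 12))*(-968) = (2*2/(-11))*(-968) = (2*(-1/11)*2)*(-968) = -4/11*(-968) = 352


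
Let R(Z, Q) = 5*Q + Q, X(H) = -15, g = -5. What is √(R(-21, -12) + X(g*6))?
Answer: I*√87 ≈ 9.3274*I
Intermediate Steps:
R(Z, Q) = 6*Q
√(R(-21, -12) + X(g*6)) = √(6*(-12) - 15) = √(-72 - 15) = √(-87) = I*√87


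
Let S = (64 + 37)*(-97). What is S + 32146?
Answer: 22349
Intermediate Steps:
S = -9797 (S = 101*(-97) = -9797)
S + 32146 = -9797 + 32146 = 22349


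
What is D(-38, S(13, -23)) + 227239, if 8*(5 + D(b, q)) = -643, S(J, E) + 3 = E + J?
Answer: 1817229/8 ≈ 2.2715e+5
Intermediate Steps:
S(J, E) = -3 + E + J (S(J, E) = -3 + (E + J) = -3 + E + J)
D(b, q) = -683/8 (D(b, q) = -5 + (1/8)*(-643) = -5 - 643/8 = -683/8)
D(-38, S(13, -23)) + 227239 = -683/8 + 227239 = 1817229/8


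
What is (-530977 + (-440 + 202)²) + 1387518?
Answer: 913185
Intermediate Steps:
(-530977 + (-440 + 202)²) + 1387518 = (-530977 + (-238)²) + 1387518 = (-530977 + 56644) + 1387518 = -474333 + 1387518 = 913185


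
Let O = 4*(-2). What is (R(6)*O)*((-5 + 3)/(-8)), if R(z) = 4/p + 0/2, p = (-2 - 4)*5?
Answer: 4/15 ≈ 0.26667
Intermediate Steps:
p = -30 (p = -6*5 = -30)
O = -8
R(z) = -2/15 (R(z) = 4/(-30) + 0/2 = 4*(-1/30) + 0*(1/2) = -2/15 + 0 = -2/15)
(R(6)*O)*((-5 + 3)/(-8)) = (-2/15*(-8))*((-5 + 3)/(-8)) = 16*(-2*(-1/8))/15 = (16/15)*(1/4) = 4/15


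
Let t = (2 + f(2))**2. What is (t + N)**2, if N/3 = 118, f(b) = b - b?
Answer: 128164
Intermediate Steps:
f(b) = 0
N = 354 (N = 3*118 = 354)
t = 4 (t = (2 + 0)**2 = 2**2 = 4)
(t + N)**2 = (4 + 354)**2 = 358**2 = 128164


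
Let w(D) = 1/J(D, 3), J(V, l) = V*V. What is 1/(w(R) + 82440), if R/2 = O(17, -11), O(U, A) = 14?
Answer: 784/64632961 ≈ 1.2130e-5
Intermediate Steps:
R = 28 (R = 2*14 = 28)
J(V, l) = V**2
w(D) = D**(-2) (w(D) = 1/(D**2) = D**(-2))
1/(w(R) + 82440) = 1/(28**(-2) + 82440) = 1/(1/784 + 82440) = 1/(64632961/784) = 784/64632961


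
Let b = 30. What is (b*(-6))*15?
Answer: -2700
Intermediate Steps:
(b*(-6))*15 = (30*(-6))*15 = -180*15 = -2700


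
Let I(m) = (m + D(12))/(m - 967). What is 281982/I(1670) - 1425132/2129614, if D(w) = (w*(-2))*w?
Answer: 105539634844005/735781637 ≈ 1.4344e+5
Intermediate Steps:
D(w) = -2*w**2 (D(w) = (-2*w)*w = -2*w**2)
I(m) = (-288 + m)/(-967 + m) (I(m) = (m - 2*12**2)/(m - 967) = (m - 2*144)/(-967 + m) = (m - 288)/(-967 + m) = (-288 + m)/(-967 + m))
281982/I(1670) - 1425132/2129614 = 281982/(((-288 + 1670)/(-967 + 1670))) - 1425132/2129614 = 281982/((1382/703)) - 1425132*1/2129614 = 281982/(((1/703)*1382)) - 712566/1064807 = 281982/(1382/703) - 712566/1064807 = 281982*(703/1382) - 712566/1064807 = 99116673/691 - 712566/1064807 = 105539634844005/735781637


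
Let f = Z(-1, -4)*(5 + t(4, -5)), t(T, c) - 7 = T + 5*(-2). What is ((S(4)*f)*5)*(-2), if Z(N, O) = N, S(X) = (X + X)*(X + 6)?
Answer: 4800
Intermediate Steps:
S(X) = 2*X*(6 + X) (S(X) = (2*X)*(6 + X) = 2*X*(6 + X))
t(T, c) = -3 + T (t(T, c) = 7 + (T + 5*(-2)) = 7 + (T - 10) = 7 + (-10 + T) = -3 + T)
f = -6 (f = -(5 + (-3 + 4)) = -(5 + 1) = -1*6 = -6)
((S(4)*f)*5)*(-2) = (((2*4*(6 + 4))*(-6))*5)*(-2) = (((2*4*10)*(-6))*5)*(-2) = ((80*(-6))*5)*(-2) = -480*5*(-2) = -2400*(-2) = 4800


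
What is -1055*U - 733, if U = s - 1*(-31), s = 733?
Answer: -806753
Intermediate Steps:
U = 764 (U = 733 - 1*(-31) = 733 + 31 = 764)
-1055*U - 733 = -1055*764 - 733 = -806020 - 733 = -806753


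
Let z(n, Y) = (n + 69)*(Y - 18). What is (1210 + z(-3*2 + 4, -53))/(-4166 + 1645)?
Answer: 3547/2521 ≈ 1.4070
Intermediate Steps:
z(n, Y) = (-18 + Y)*(69 + n) (z(n, Y) = (69 + n)*(-18 + Y) = (-18 + Y)*(69 + n))
(1210 + z(-3*2 + 4, -53))/(-4166 + 1645) = (1210 + (-1242 - 18*(-3*2 + 4) + 69*(-53) - 53*(-3*2 + 4)))/(-4166 + 1645) = (1210 + (-1242 - 18*(-6 + 4) - 3657 - 53*(-6 + 4)))/(-2521) = (1210 + (-1242 - 18*(-2) - 3657 - 53*(-2)))*(-1/2521) = (1210 + (-1242 + 36 - 3657 + 106))*(-1/2521) = (1210 - 4757)*(-1/2521) = -3547*(-1/2521) = 3547/2521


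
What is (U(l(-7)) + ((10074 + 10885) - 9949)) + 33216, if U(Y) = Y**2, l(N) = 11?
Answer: 44347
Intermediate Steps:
(U(l(-7)) + ((10074 + 10885) - 9949)) + 33216 = (11**2 + ((10074 + 10885) - 9949)) + 33216 = (121 + (20959 - 9949)) + 33216 = (121 + 11010) + 33216 = 11131 + 33216 = 44347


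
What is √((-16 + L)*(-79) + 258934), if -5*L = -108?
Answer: √6462290/5 ≈ 508.42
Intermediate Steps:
L = 108/5 (L = -⅕*(-108) = 108/5 ≈ 21.600)
√((-16 + L)*(-79) + 258934) = √((-16 + 108/5)*(-79) + 258934) = √((28/5)*(-79) + 258934) = √(-2212/5 + 258934) = √(1292458/5) = √6462290/5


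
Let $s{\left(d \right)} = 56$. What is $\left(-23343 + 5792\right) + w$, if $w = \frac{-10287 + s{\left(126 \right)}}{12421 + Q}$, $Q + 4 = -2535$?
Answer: $- \frac{173449213}{9882} \approx -17552.0$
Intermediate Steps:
$Q = -2539$ ($Q = -4 - 2535 = -2539$)
$w = - \frac{10231}{9882}$ ($w = \frac{-10287 + 56}{12421 - 2539} = - \frac{10231}{9882} \approx -1.0353$)
$\left(-23343 + 5792\right) + w = \left(-23343 + 5792\right) - \frac{10231}{9882} = -17551 - \frac{10231}{9882} = - \frac{173449213}{9882}$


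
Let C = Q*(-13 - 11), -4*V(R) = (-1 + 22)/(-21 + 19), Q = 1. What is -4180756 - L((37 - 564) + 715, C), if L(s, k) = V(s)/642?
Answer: -7157454279/1712 ≈ -4.1808e+6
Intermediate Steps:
V(R) = 21/8 (V(R) = -(-1 + 22)/(4*(-21 + 19)) = -21/(4*(-2)) = -21*(-1)/(4*2) = -1/4*(-21/2) = 21/8)
C = -24 (C = 1*(-13 - 11) = 1*(-24) = -24)
L(s, k) = 7/1712 (L(s, k) = (21/8)/642 = (21/8)*(1/642) = 7/1712)
-4180756 - L((37 - 564) + 715, C) = -4180756 - 1*7/1712 = -4180756 - 7/1712 = -7157454279/1712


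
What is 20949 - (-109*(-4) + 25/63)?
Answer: 1292294/63 ≈ 20513.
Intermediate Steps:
20949 - (-109*(-4) + 25/63) = 20949 - (436 + 25*(1/63)) = 20949 - (436 + 25/63) = 20949 - 1*27493/63 = 20949 - 27493/63 = 1292294/63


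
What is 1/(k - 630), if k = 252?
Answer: -1/378 ≈ -0.0026455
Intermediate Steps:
1/(k - 630) = 1/(252 - 630) = 1/(-378) = -1/378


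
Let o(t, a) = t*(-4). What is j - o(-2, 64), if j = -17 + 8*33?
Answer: 239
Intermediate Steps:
o(t, a) = -4*t
j = 247 (j = -17 + 264 = 247)
j - o(-2, 64) = 247 - (-4)*(-2) = 247 - 1*8 = 247 - 8 = 239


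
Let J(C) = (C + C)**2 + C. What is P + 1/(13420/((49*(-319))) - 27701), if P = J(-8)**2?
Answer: 2421064427443/39364341 ≈ 61504.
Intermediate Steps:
J(C) = C + 4*C**2 (J(C) = (2*C)**2 + C = 4*C**2 + C = C + 4*C**2)
P = 61504 (P = (-8*(1 + 4*(-8)))**2 = (-8*(1 - 32))**2 = (-8*(-31))**2 = 248**2 = 61504)
P + 1/(13420/((49*(-319))) - 27701) = 61504 + 1/(13420/((49*(-319))) - 27701) = 61504 + 1/(13420/(-15631) - 27701) = 61504 + 1/(13420*(-1/15631) - 27701) = 61504 + 1/(-1220/1421 - 27701) = 61504 + 1/(-39364341/1421) = 61504 - 1421/39364341 = 2421064427443/39364341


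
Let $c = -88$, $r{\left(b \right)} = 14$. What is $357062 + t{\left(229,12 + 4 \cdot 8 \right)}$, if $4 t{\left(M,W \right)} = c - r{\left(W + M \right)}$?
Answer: $\frac{714073}{2} \approx 3.5704 \cdot 10^{5}$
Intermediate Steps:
$t{\left(M,W \right)} = - \frac{51}{2}$ ($t{\left(M,W \right)} = \frac{-88 - 14}{4} = \frac{1}{4} \left(-102\right) = - \frac{51}{2}$)
$357062 + t{\left(229,12 + 4 \cdot 8 \right)} = 357062 - \frac{51}{2} = \frac{714073}{2}$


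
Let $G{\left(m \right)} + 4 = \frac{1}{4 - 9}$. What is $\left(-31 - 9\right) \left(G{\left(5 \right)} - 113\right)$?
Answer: $4688$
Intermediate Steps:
$G{\left(m \right)} = - \frac{21}{5}$ ($G{\left(m \right)} = -4 + \frac{1}{4 - 9} = -4 + \frac{1}{-5} = -4 - \frac{1}{5} = - \frac{21}{5}$)
$\left(-31 - 9\right) \left(G{\left(5 \right)} - 113\right) = \left(-31 - 9\right) \left(- \frac{21}{5} - 113\right) = \left(-40\right) \left(- \frac{586}{5}\right) = 4688$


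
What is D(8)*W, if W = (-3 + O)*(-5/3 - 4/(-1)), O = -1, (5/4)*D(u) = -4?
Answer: 448/15 ≈ 29.867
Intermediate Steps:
D(u) = -16/5 (D(u) = (4/5)*(-4) = -16/5)
W = -28/3 (W = (-3 - 1)*(-5/3 - 4/(-1)) = -4*(-5*1/3 - 4*(-1)) = -4*(-5/3 + 4) = -4*7/3 = -28/3 ≈ -9.3333)
D(8)*W = -16/5*(-28/3) = 448/15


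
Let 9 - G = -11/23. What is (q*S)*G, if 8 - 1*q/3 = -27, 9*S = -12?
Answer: -30520/23 ≈ -1327.0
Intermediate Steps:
S = -4/3 (S = (⅑)*(-12) = -4/3 ≈ -1.3333)
q = 105 (q = 24 - 3*(-27) = 24 + 81 = 105)
G = 218/23 (G = 9 - (-11)/23 = 9 - 1*(-11/23) = 9 + 11/23 = 218/23 ≈ 9.4783)
(q*S)*G = (105*(-4/3))*(218/23) = -140*218/23 = -30520/23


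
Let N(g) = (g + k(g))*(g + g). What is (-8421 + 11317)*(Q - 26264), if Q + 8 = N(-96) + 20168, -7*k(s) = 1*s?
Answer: 196534144/7 ≈ 2.8076e+7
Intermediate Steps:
k(s) = -s/7
N(g) = 12*g**2/7 (N(g) = (g - g/7)*(g + g) = (6*g/7)*(2*g) = 12*g**2/7)
Q = 251712/7 (Q = -8 + ((12/7)*(-96)**2 + 20168) = -8 + ((12/7)*9216 + 20168) = -8 + (110592/7 + 20168) = -8 + 251768/7 = 251712/7 ≈ 35959.)
(-8421 + 11317)*(Q - 26264) = (-8421 + 11317)*(251712/7 - 26264) = 2896*(67864/7) = 196534144/7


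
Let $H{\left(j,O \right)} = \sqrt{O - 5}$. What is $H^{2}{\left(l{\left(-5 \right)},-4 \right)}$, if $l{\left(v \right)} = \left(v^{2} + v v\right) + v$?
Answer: $-9$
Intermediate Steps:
$l{\left(v \right)} = v + 2 v^{2}$ ($l{\left(v \right)} = \left(v^{2} + v^{2}\right) + v = 2 v^{2} + v = v + 2 v^{2}$)
$H{\left(j,O \right)} = \sqrt{-5 + O}$
$H^{2}{\left(l{\left(-5 \right)},-4 \right)} = \left(\sqrt{-5 - 4}\right)^{2} = \left(\sqrt{-9}\right)^{2} = \left(3 i\right)^{2} = -9$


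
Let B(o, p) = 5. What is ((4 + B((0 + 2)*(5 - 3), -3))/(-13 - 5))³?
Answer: -⅛ ≈ -0.12500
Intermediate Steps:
((4 + B((0 + 2)*(5 - 3), -3))/(-13 - 5))³ = ((4 + 5)/(-13 - 5))³ = (9/(-18))³ = (9*(-1/18))³ = (-½)³ = -⅛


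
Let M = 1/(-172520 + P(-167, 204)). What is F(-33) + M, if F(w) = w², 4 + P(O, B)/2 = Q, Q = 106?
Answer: 187652123/172316 ≈ 1089.0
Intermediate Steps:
P(O, B) = 204 (P(O, B) = -8 + 2*106 = -8 + 212 = 204)
M = -1/172316 (M = 1/(-172520 + 204) = 1/(-172316) = -1/172316 ≈ -5.8033e-6)
F(-33) + M = (-33)² - 1/172316 = 1089 - 1/172316 = 187652123/172316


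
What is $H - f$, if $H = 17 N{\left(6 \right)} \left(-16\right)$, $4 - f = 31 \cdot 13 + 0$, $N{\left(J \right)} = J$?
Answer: $-1233$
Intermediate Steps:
$f = -399$ ($f = 4 - \left(31 \cdot 13 + 0\right) = 4 - \left(403 + 0\right) = 4 - 403 = -399$)
$H = -1632$ ($H = 17 \cdot 6 \left(-16\right) = 102 \left(-16\right) = -1632$)
$H - f = -1632 - -399 = -1632 + 399 = -1233$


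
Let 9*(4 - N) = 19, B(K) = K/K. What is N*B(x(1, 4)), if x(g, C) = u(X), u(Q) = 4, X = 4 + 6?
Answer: 17/9 ≈ 1.8889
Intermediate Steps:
X = 10
x(g, C) = 4
B(K) = 1
N = 17/9 (N = 4 - ⅑*19 = 4 - 19/9 = 17/9 ≈ 1.8889)
N*B(x(1, 4)) = (17/9)*1 = 17/9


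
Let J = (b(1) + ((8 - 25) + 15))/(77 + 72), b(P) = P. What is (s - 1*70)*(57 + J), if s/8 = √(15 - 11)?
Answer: -458568/149 ≈ -3077.6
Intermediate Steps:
s = 16 (s = 8*√(15 - 11) = 8*√4 = 8*2 = 16)
J = -1/149 (J = (1 + ((8 - 25) + 15))/(77 + 72) = (1 + (-17 + 15))/149 = (1 - 2)*(1/149) = -1*1/149 = -1/149 ≈ -0.0067114)
(s - 1*70)*(57 + J) = (16 - 1*70)*(57 - 1/149) = (16 - 70)*(8492/149) = -54*8492/149 = -458568/149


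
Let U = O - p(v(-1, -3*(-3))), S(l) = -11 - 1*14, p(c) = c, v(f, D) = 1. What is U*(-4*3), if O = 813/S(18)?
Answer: 10056/25 ≈ 402.24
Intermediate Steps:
S(l) = -25 (S(l) = -11 - 14 = -25)
O = -813/25 (O = 813/(-25) = 813*(-1/25) = -813/25 ≈ -32.520)
U = -838/25 (U = -813/25 - 1*1 = -813/25 - 1 = -838/25 ≈ -33.520)
U*(-4*3) = -(-3352)*3/25 = -838/25*(-12) = 10056/25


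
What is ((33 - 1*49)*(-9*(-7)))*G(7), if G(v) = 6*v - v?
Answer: -35280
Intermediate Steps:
G(v) = 5*v
((33 - 1*49)*(-9*(-7)))*G(7) = ((33 - 1*49)*(-9*(-7)))*(5*7) = ((33 - 49)*63)*35 = -16*63*35 = -1008*35 = -35280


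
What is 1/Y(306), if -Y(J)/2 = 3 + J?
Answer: -1/618 ≈ -0.0016181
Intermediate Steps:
Y(J) = -6 - 2*J (Y(J) = -2*(3 + J) = -6 - 2*J)
1/Y(306) = 1/(-6 - 2*306) = 1/(-6 - 612) = 1/(-618) = -1/618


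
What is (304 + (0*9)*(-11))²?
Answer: 92416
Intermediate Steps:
(304 + (0*9)*(-11))² = (304 + 0*(-11))² = (304 + 0)² = 304² = 92416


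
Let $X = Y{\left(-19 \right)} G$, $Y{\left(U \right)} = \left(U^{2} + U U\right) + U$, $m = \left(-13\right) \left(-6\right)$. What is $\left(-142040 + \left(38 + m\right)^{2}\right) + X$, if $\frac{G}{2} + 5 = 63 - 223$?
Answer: $-360574$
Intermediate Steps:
$m = 78$
$Y{\left(U \right)} = U + 2 U^{2}$ ($Y{\left(U \right)} = \left(U^{2} + U^{2}\right) + U = 2 U^{2} + U = U + 2 U^{2}$)
$G = -330$ ($G = -10 + 2 \left(63 - 223\right) = -10 + 2 \left(-160\right) = -10 - 320 = -330$)
$X = -231990$ ($X = - 19 \left(1 + 2 \left(-19\right)\right) \left(-330\right) = - 19 \left(1 - 38\right) \left(-330\right) = \left(-19\right) \left(-37\right) \left(-330\right) = 703 \left(-330\right) = -231990$)
$\left(-142040 + \left(38 + m\right)^{2}\right) + X = \left(-142040 + \left(38 + 78\right)^{2}\right) - 231990 = \left(-142040 + 116^{2}\right) - 231990 = \left(-142040 + 13456\right) - 231990 = -128584 - 231990 = -360574$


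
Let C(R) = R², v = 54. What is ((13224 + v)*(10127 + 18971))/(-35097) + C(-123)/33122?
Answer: -4265530795085/387494278 ≈ -11008.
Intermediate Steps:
((13224 + v)*(10127 + 18971))/(-35097) + C(-123)/33122 = ((13224 + 54)*(10127 + 18971))/(-35097) + (-123)²/33122 = (13278*29098)*(-1/35097) + 15129*(1/33122) = 386363244*(-1/35097) + 15129/33122 = -128787748/11699 + 15129/33122 = -4265530795085/387494278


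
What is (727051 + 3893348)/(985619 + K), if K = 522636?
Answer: 660057/215465 ≈ 3.0634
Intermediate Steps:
(727051 + 3893348)/(985619 + K) = (727051 + 3893348)/(985619 + 522636) = 4620399/1508255 = 4620399*(1/1508255) = 660057/215465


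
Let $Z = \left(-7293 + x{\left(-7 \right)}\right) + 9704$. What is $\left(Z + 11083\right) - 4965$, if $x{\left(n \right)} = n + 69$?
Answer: $8591$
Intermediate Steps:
$x{\left(n \right)} = 69 + n$
$Z = 2473$ ($Z = \left(-7293 + \left(69 - 7\right)\right) + 9704 = \left(-7293 + 62\right) + 9704 = -7231 + 9704 = 2473$)
$\left(Z + 11083\right) - 4965 = \left(2473 + 11083\right) - 4965 = 13556 - 4965 = 8591$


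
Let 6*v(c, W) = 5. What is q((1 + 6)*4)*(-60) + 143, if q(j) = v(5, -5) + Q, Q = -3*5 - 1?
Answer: 1053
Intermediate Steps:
v(c, W) = ⅚ (v(c, W) = (⅙)*5 = ⅚)
Q = -16 (Q = -15 - 1 = -16)
q(j) = -91/6 (q(j) = ⅚ - 16 = -91/6)
q((1 + 6)*4)*(-60) + 143 = -91/6*(-60) + 143 = 910 + 143 = 1053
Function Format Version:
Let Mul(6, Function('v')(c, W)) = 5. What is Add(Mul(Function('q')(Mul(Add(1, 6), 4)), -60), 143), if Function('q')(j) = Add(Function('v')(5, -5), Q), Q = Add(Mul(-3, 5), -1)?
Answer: 1053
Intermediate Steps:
Function('v')(c, W) = Rational(5, 6) (Function('v')(c, W) = Mul(Rational(1, 6), 5) = Rational(5, 6))
Q = -16 (Q = Add(-15, -1) = -16)
Function('q')(j) = Rational(-91, 6) (Function('q')(j) = Add(Rational(5, 6), -16) = Rational(-91, 6))
Add(Mul(Function('q')(Mul(Add(1, 6), 4)), -60), 143) = Add(Mul(Rational(-91, 6), -60), 143) = Add(910, 143) = 1053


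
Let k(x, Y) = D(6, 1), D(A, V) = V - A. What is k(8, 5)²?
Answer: 25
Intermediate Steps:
k(x, Y) = -5 (k(x, Y) = 1 - 1*6 = 1 - 6 = -5)
k(8, 5)² = (-5)² = 25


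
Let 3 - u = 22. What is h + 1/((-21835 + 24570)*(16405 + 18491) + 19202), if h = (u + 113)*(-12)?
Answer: -107678611535/95459762 ≈ -1128.0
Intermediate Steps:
u = -19 (u = 3 - 1*22 = 3 - 22 = -19)
h = -1128 (h = (-19 + 113)*(-12) = 94*(-12) = -1128)
h + 1/((-21835 + 24570)*(16405 + 18491) + 19202) = -1128 + 1/((-21835 + 24570)*(16405 + 18491) + 19202) = -1128 + 1/(2735*34896 + 19202) = -1128 + 1/(95440560 + 19202) = -1128 + 1/95459762 = -107678611535/95459762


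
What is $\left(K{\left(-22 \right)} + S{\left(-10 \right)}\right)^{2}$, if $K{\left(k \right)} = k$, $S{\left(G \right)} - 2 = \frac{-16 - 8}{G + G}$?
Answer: $\frac{8836}{25} \approx 353.44$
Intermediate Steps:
$S{\left(G \right)} = 2 - \frac{12}{G}$ ($S{\left(G \right)} = 2 + \frac{-16 - 8}{G + G} = 2 - \frac{24}{2 G} = 2 - 24 \frac{1}{2 G} = 2 - \frac{12}{G}$)
$\left(K{\left(-22 \right)} + S{\left(-10 \right)}\right)^{2} = \left(-22 + \left(2 - \frac{12}{-10}\right)\right)^{2} = \left(-22 + \left(2 - - \frac{6}{5}\right)\right)^{2} = \left(-22 + \left(2 + \frac{6}{5}\right)\right)^{2} = \left(-22 + \frac{16}{5}\right)^{2} = \left(- \frac{94}{5}\right)^{2} = \frac{8836}{25}$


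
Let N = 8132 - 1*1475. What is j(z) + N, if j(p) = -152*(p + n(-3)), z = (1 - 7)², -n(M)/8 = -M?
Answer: 4833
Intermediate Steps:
n(M) = 8*M (n(M) = -(-8)*M = 8*M)
z = 36 (z = (-6)² = 36)
j(p) = 3648 - 152*p (j(p) = -152*(p + 8*(-3)) = -152*(p - 24) = -152*(-24 + p) = 3648 - 152*p)
N = 6657 (N = 8132 - 1475 = 6657)
j(z) + N = (3648 - 152*36) + 6657 = (3648 - 5472) + 6657 = -1824 + 6657 = 4833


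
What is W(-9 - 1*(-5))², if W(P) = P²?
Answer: 256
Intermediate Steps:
W(-9 - 1*(-5))² = ((-9 - 1*(-5))²)² = ((-9 + 5)²)² = ((-4)²)² = 16² = 256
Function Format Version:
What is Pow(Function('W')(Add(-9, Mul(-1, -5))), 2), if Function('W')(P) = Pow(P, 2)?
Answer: 256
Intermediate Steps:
Pow(Function('W')(Add(-9, Mul(-1, -5))), 2) = Pow(Pow(Add(-9, Mul(-1, -5)), 2), 2) = Pow(Pow(Add(-9, 5), 2), 2) = Pow(Pow(-4, 2), 2) = Pow(16, 2) = 256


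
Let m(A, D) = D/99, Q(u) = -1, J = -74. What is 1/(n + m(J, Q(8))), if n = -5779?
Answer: -99/572122 ≈ -0.00017304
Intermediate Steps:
m(A, D) = D/99 (m(A, D) = D*(1/99) = D/99)
1/(n + m(J, Q(8))) = 1/(-5779 + (1/99)*(-1)) = 1/(-5779 - 1/99) = 1/(-572122/99) = -99/572122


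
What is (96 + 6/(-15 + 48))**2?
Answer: 1119364/121 ≈ 9250.9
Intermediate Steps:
(96 + 6/(-15 + 48))**2 = (96 + 6/33)**2 = (96 + 6*(1/33))**2 = (96 + 2/11)**2 = (1058/11)**2 = 1119364/121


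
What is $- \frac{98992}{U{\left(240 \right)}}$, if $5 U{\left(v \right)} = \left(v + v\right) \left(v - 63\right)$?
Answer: $- \frac{6187}{1062} \approx -5.8258$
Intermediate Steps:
$U{\left(v \right)} = \frac{2 v \left(-63 + v\right)}{5}$ ($U{\left(v \right)} = \frac{\left(v + v\right) \left(v - 63\right)}{5} = \frac{2 v \left(-63 + v\right)}{5}$)
$- \frac{98992}{U{\left(240 \right)}} = - \frac{98992}{\frac{2}{5} \cdot 240 \left(-63 + 240\right)} = - \frac{98992}{\frac{2}{5} \cdot 240 \cdot 177} = - \frac{98992}{16992} = \left(-98992\right) \frac{1}{16992} = - \frac{6187}{1062}$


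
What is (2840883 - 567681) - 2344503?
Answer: -71301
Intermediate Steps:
(2840883 - 567681) - 2344503 = 2273202 - 2344503 = -71301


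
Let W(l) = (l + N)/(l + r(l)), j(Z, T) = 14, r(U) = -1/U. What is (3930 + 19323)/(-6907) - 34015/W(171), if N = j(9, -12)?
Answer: -1374085627771/43700589 ≈ -31443.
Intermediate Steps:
N = 14
W(l) = (14 + l)/(l - 1/l) (W(l) = (l + 14)/(l - 1/l) = (14 + l)/(l - 1/l))
(3930 + 19323)/(-6907) - 34015/W(171) = (3930 + 19323)/(-6907) - 34015*(-1 + 171**2)/(171*(14 + 171)) = 23253*(-1/6907) - 34015/(171*185/(-1 + 29241)) = -23253/6907 - 34015/(171*185/29240) = -23253/6907 - 34015/(171*(1/29240)*185) = -23253/6907 - 34015/6327/5848 = -23253/6907 - 34015*5848/6327 = -23253/6907 - 198919720/6327 = -1374085627771/43700589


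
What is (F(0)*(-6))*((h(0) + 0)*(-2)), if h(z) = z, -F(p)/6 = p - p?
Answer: 0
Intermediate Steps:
F(p) = 0 (F(p) = -6*(p - p) = -6*0 = 0)
(F(0)*(-6))*((h(0) + 0)*(-2)) = (0*(-6))*((0 + 0)*(-2)) = 0*(0*(-2)) = 0*0 = 0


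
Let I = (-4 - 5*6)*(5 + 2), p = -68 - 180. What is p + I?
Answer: -486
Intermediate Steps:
p = -248
I = -238 (I = (-4 - 30)*7 = -34*7 = -238)
p + I = -248 - 238 = -486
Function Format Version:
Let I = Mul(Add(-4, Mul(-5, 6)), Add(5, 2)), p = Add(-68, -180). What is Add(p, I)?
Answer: -486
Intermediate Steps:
p = -248
I = -238 (I = Mul(Add(-4, -30), 7) = Mul(-34, 7) = -238)
Add(p, I) = Add(-248, -238) = -486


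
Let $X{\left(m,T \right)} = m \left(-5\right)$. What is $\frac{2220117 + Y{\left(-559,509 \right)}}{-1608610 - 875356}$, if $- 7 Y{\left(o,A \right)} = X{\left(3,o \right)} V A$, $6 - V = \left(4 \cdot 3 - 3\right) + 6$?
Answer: $- \frac{7736052}{8693881} \approx -0.88983$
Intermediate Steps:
$V = -9$ ($V = 6 - \left(\left(4 \cdot 3 - 3\right) + 6\right) = 6 - \left(\left(12 - 3\right) + 6\right) = 6 - \left(9 + 6\right) = 6 - 15 = -9$)
$X{\left(m,T \right)} = - 5 m$
$Y{\left(o,A \right)} = - \frac{135 A}{7}$ ($Y{\left(o,A \right)} = - \frac{\left(-5\right) 3 \left(-9\right) A}{7} = - \frac{\left(-15\right) \left(-9\right) A}{7} = - \frac{135 A}{7}$)
$\frac{2220117 + Y{\left(-559,509 \right)}}{-1608610 - 875356} = \frac{2220117 - \frac{68715}{7}}{-1608610 - 875356} = \frac{2220117 - \frac{68715}{7}}{-2483966} = \frac{15472104}{7} \left(- \frac{1}{2483966}\right) = - \frac{7736052}{8693881}$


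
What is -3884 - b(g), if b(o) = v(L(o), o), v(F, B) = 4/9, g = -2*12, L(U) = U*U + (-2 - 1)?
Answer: -34960/9 ≈ -3884.4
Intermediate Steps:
L(U) = -3 + U**2 (L(U) = U**2 - 3 = -3 + U**2)
g = -24
v(F, B) = 4/9 (v(F, B) = 4*(1/9) = 4/9)
b(o) = 4/9
-3884 - b(g) = -3884 - 1*4/9 = -3884 - 4/9 = -34960/9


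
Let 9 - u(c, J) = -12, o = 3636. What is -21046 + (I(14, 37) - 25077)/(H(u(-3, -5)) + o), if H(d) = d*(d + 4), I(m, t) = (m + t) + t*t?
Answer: -87596063/4161 ≈ -21052.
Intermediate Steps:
I(m, t) = m + t + t**2 (I(m, t) = (m + t) + t**2 = m + t + t**2)
u(c, J) = 21 (u(c, J) = 9 - 1*(-12) = 9 + 12 = 21)
H(d) = d*(4 + d)
-21046 + (I(14, 37) - 25077)/(H(u(-3, -5)) + o) = -21046 + ((14 + 37 + 37**2) - 25077)/(21*(4 + 21) + 3636) = -21046 + ((14 + 37 + 1369) - 25077)/(21*25 + 3636) = -21046 + (1420 - 25077)/(525 + 3636) = -21046 - 23657/4161 = -87596063/4161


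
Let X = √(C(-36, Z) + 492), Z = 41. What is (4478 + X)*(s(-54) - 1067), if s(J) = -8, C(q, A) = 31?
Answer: -4813850 - 1075*√523 ≈ -4.8384e+6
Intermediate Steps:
X = √523 (X = √(31 + 492) = √523 ≈ 22.869)
(4478 + X)*(s(-54) - 1067) = (4478 + √523)*(-8 - 1067) = (4478 + √523)*(-1075) = -4813850 - 1075*√523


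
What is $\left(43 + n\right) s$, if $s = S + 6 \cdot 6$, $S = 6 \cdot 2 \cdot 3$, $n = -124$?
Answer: $-5832$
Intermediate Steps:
$S = 36$ ($S = 12 \cdot 3 = 36$)
$s = 72$ ($s = 36 + 6 \cdot 6 = 36 + 36 = 72$)
$\left(43 + n\right) s = \left(43 - 124\right) 72 = \left(-81\right) 72 = -5832$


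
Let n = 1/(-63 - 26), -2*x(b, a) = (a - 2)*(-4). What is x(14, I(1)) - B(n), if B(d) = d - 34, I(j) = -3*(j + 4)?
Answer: 1/89 ≈ 0.011236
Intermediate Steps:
I(j) = -12 - 3*j (I(j) = -3*(4 + j) = -12 - 3*j)
x(b, a) = -4 + 2*a (x(b, a) = -(a - 2)*(-4)/2 = -(-2 + a)*(-4)/2 = -(8 - 4*a)/2 = -4 + 2*a)
n = -1/89 (n = 1/(-89) = -1/89 ≈ -0.011236)
B(d) = -34 + d
x(14, I(1)) - B(n) = (-4 + 2*(-12 - 3*1)) - (-34 - 1/89) = (-4 + 2*(-12 - 3)) - 1*(-3027/89) = (-4 + 2*(-15)) + 3027/89 = (-4 - 30) + 3027/89 = -34 + 3027/89 = 1/89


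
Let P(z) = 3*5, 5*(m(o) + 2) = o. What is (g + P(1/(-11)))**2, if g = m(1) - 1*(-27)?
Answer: 40401/25 ≈ 1616.0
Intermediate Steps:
m(o) = -2 + o/5
g = 126/5 (g = (-2 + (1/5)*1) - 1*(-27) = (-2 + 1/5) + 27 = -9/5 + 27 = 126/5 ≈ 25.200)
P(z) = 15
(g + P(1/(-11)))**2 = (126/5 + 15)**2 = (201/5)**2 = 40401/25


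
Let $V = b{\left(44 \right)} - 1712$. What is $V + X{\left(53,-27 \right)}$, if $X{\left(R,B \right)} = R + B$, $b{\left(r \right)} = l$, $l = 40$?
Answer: $-1646$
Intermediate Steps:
$b{\left(r \right)} = 40$
$X{\left(R,B \right)} = B + R$
$V = -1672$ ($V = 40 - 1712 = -1672$)
$V + X{\left(53,-27 \right)} = -1672 + \left(-27 + 53\right) = -1672 + 26 = -1646$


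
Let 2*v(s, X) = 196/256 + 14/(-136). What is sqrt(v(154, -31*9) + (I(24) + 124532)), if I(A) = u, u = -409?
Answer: sqrt(9183140546)/272 ≈ 352.31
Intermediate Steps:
I(A) = -409
v(s, X) = 721/2176 (v(s, X) = (196/256 + 14/(-136))/2 = (196*(1/256) + 14*(-1/136))/2 = (49/64 - 7/68)/2 = (1/2)*(721/1088) = 721/2176)
sqrt(v(154, -31*9) + (I(24) + 124532)) = sqrt(721/2176 + (-409 + 124532)) = sqrt(721/2176 + 124123) = sqrt(270092369/2176) = sqrt(9183140546)/272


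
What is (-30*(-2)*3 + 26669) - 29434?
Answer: -2585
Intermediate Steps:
(-30*(-2)*3 + 26669) - 29434 = (60*3 + 26669) - 29434 = (180 + 26669) - 29434 = 26849 - 29434 = -2585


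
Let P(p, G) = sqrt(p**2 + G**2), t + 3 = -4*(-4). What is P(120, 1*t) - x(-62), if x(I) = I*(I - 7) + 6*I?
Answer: -3906 + sqrt(14569) ≈ -3785.3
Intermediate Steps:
t = 13 (t = -3 - 4*(-4) = -3 + 16 = 13)
x(I) = 6*I + I*(-7 + I) (x(I) = I*(-7 + I) + 6*I = 6*I + I*(-7 + I))
P(p, G) = sqrt(G**2 + p**2)
P(120, 1*t) - x(-62) = sqrt((1*13)**2 + 120**2) - (-62)*(-1 - 62) = sqrt(13**2 + 14400) - (-62)*(-63) = sqrt(169 + 14400) - 1*3906 = sqrt(14569) - 3906 = -3906 + sqrt(14569)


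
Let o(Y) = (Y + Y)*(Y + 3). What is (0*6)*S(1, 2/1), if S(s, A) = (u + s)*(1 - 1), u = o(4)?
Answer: 0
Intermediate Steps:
o(Y) = 2*Y*(3 + Y) (o(Y) = (2*Y)*(3 + Y) = 2*Y*(3 + Y))
u = 56 (u = 2*4*(3 + 4) = 2*4*7 = 56)
S(s, A) = 0 (S(s, A) = (56 + s)*(1 - 1) = (56 + s)*0 = 0)
(0*6)*S(1, 2/1) = (0*6)*0 = 0*0 = 0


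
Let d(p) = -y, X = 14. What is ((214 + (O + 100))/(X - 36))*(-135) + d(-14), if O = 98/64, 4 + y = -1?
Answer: 1366615/704 ≈ 1941.2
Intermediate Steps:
y = -5 (y = -4 - 1 = -5)
O = 49/32 (O = 98*(1/64) = 49/32 ≈ 1.5313)
d(p) = 5 (d(p) = -1*(-5) = 5)
((214 + (O + 100))/(X - 36))*(-135) + d(-14) = ((214 + (49/32 + 100))/(14 - 36))*(-135) + 5 = ((214 + 3249/32)/(-22))*(-135) + 5 = ((10097/32)*(-1/22))*(-135) + 5 = -10097/704*(-135) + 5 = 1363095/704 + 5 = 1366615/704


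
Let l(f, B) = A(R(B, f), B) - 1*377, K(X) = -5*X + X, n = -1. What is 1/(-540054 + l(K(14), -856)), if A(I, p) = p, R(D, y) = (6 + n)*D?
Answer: -1/541287 ≈ -1.8474e-6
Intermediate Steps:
R(D, y) = 5*D (R(D, y) = (6 - 1)*D = 5*D)
K(X) = -4*X
l(f, B) = -377 + B (l(f, B) = B - 1*377 = B - 377 = -377 + B)
1/(-540054 + l(K(14), -856)) = 1/(-540054 + (-377 - 856)) = 1/(-540054 - 1233) = 1/(-541287) = -1/541287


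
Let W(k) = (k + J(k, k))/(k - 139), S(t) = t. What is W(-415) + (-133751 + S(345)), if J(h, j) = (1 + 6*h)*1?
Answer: -36952010/277 ≈ -1.3340e+5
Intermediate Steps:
J(h, j) = 1 + 6*h
W(k) = (1 + 7*k)/(-139 + k) (W(k) = (k + (1 + 6*k))/(k - 139) = (1 + 7*k)/(-139 + k))
W(-415) + (-133751 + S(345)) = (1 + 7*(-415))/(-139 - 415) + (-133751 + 345) = (1 - 2905)/(-554) - 133406 = -1/554*(-2904) - 133406 = 1452/277 - 133406 = -36952010/277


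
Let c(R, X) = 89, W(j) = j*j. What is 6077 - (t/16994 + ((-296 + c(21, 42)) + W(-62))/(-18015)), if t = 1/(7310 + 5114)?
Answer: 23115057980559137/3803569209840 ≈ 6077.2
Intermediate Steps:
W(j) = j²
t = 1/12424 ≈ 8.0489e-5
6077 - (t/16994 + ((-296 + c(21, 42)) + W(-62))/(-18015)) = 6077 - ((1/12424)/16994 + ((-296 + 89) + (-62)²)/(-18015)) = 6077 - ((1/12424)*(1/16994) + (-207 + 3844)*(-1/18015)) = 6077 - (1/211133456 + 3637*(-1/18015)) = 6077 - (1/211133456 - 3637/18015) = 6077 - 1*(-767892361457/3803569209840) = 6077 + 767892361457/3803569209840 = 23115057980559137/3803569209840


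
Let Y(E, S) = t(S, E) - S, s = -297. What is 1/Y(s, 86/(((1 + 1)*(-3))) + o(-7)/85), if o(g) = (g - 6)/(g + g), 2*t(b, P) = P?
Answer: -1785/239507 ≈ -0.0074528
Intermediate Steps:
t(b, P) = P/2
o(g) = (-6 + g)/(2*g) (o(g) = (-6 + g)/((2*g)) = (-6 + g)*(1/(2*g)) = (-6 + g)/(2*g))
Y(E, S) = E/2 - S
1/Y(s, 86/(((1 + 1)*(-3))) + o(-7)/85) = 1/((½)*(-297) - (86/(((1 + 1)*(-3))) + ((½)*(-6 - 7)/(-7))/85)) = 1/(-297/2 - (86/((2*(-3))) + ((½)*(-⅐)*(-13))*(1/85))) = 1/(-297/2 - (86/(-6) + (13/14)*(1/85))) = 1/(-297/2 - (86*(-⅙) + 13/1190)) = 1/(-297/2 - (-43/3 + 13/1190)) = 1/(-297/2 - 1*(-51131/3570)) = 1/(-297/2 + 51131/3570) = 1/(-239507/1785) = -1785/239507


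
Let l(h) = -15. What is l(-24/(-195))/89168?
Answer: -15/89168 ≈ -0.00016822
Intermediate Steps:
l(-24/(-195))/89168 = -15/89168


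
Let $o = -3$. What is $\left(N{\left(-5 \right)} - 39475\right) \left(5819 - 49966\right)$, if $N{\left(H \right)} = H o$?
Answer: $1742040620$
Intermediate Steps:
$N{\left(H \right)} = - 3 H$ ($N{\left(H \right)} = H \left(-3\right) = - 3 H$)
$\left(N{\left(-5 \right)} - 39475\right) \left(5819 - 49966\right) = \left(\left(-3\right) \left(-5\right) - 39475\right) \left(5819 - 49966\right) = \left(15 - 39475\right) \left(-44147\right) = \left(-39460\right) \left(-44147\right) = 1742040620$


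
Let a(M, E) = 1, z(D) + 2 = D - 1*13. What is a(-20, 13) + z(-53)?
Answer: -67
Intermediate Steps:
z(D) = -15 + D (z(D) = -2 + (D - 1*13) = -2 + (D - 13) = -2 + (-13 + D) = -15 + D)
a(-20, 13) + z(-53) = 1 + (-15 - 53) = 1 - 68 = -67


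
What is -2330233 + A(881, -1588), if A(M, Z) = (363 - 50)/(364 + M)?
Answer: -2901139772/1245 ≈ -2.3302e+6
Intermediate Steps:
A(M, Z) = 313/(364 + M)
-2330233 + A(881, -1588) = -2330233 + 313/(364 + 881) = -2330233 + 313/1245 = -2901139772/1245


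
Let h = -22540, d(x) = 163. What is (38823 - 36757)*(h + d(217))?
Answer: -46230882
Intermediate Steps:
(38823 - 36757)*(h + d(217)) = (38823 - 36757)*(-22540 + 163) = 2066*(-22377) = -46230882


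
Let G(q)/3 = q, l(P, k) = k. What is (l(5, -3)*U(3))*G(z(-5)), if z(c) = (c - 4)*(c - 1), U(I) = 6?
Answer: -2916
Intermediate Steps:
z(c) = (-1 + c)*(-4 + c) (z(c) = (-4 + c)*(-1 + c) = (-1 + c)*(-4 + c))
G(q) = 3*q
(l(5, -3)*U(3))*G(z(-5)) = (-3*6)*(3*(4 + (-5)**2 - 5*(-5))) = -54*(4 + 25 + 25) = -54*54 = -18*162 = -2916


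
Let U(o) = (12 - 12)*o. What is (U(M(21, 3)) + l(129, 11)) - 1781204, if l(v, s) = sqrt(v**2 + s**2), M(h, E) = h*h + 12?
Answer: -1781204 + 17*sqrt(58) ≈ -1.7811e+6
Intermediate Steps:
M(h, E) = 12 + h**2 (M(h, E) = h**2 + 12 = 12 + h**2)
l(v, s) = sqrt(s**2 + v**2)
U(o) = 0 (U(o) = 0*o = 0)
(U(M(21, 3)) + l(129, 11)) - 1781204 = (0 + sqrt(11**2 + 129**2)) - 1781204 = (0 + sqrt(121 + 16641)) - 1781204 = (0 + sqrt(16762)) - 1781204 = (0 + 17*sqrt(58)) - 1781204 = 17*sqrt(58) - 1781204 = -1781204 + 17*sqrt(58)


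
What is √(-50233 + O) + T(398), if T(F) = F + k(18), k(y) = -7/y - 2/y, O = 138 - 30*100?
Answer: 795/2 + I*√53095 ≈ 397.5 + 230.42*I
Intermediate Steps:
O = -2862 (O = 138 - 3000 = -2862)
k(y) = -9/y
T(F) = -½ + F (T(F) = F - 9/18 = F - 9*1/18 = F - ½ = -½ + F)
√(-50233 + O) + T(398) = √(-50233 - 2862) + (-½ + 398) = √(-53095) + 795/2 = I*√53095 + 795/2 = 795/2 + I*√53095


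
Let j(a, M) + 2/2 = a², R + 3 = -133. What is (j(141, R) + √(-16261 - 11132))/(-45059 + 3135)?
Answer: -4970/10481 - I*√27393/41924 ≈ -0.47419 - 0.0039478*I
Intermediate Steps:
R = -136 (R = -3 - 133 = -136)
j(a, M) = -1 + a²
(j(141, R) + √(-16261 - 11132))/(-45059 + 3135) = ((-1 + 141²) + √(-16261 - 11132))/(-45059 + 3135) = ((-1 + 19881) + √(-27393))/(-41924) = (19880 + I*√27393)*(-1/41924) = -4970/10481 - I*√27393/41924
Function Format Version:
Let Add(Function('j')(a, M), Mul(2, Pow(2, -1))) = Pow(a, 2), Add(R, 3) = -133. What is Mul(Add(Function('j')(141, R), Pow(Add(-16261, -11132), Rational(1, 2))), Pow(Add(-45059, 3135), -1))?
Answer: Add(Rational(-4970, 10481), Mul(Rational(-1, 41924), I, Pow(27393, Rational(1, 2)))) ≈ Add(-0.47419, Mul(-0.0039478, I))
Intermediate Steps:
R = -136 (R = Add(-3, -133) = -136)
Function('j')(a, M) = Add(-1, Pow(a, 2))
Mul(Add(Function('j')(141, R), Pow(Add(-16261, -11132), Rational(1, 2))), Pow(Add(-45059, 3135), -1)) = Mul(Add(Add(-1, Pow(141, 2)), Pow(Add(-16261, -11132), Rational(1, 2))), Pow(Add(-45059, 3135), -1)) = Mul(Add(Add(-1, 19881), Pow(-27393, Rational(1, 2))), Pow(-41924, -1)) = Mul(Add(19880, Mul(I, Pow(27393, Rational(1, 2)))), Rational(-1, 41924)) = Add(Rational(-4970, 10481), Mul(Rational(-1, 41924), I, Pow(27393, Rational(1, 2))))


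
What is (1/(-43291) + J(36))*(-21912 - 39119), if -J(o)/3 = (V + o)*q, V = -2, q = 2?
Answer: 538987037315/43291 ≈ 1.2450e+7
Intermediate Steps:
J(o) = 12 - 6*o (J(o) = -3*(-2 + o)*2 = -3*(-4 + 2*o) = 12 - 6*o)
(1/(-43291) + J(36))*(-21912 - 39119) = (1/(-43291) + (12 - 6*36))*(-21912 - 39119) = (-1/43291 + (12 - 216))*(-61031) = (-1/43291 - 204)*(-61031) = -8831365/43291*(-61031) = 538987037315/43291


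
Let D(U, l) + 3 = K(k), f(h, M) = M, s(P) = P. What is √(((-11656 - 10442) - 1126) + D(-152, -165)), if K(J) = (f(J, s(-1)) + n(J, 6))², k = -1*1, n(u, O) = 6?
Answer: 3*I*√2578 ≈ 152.32*I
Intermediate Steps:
k = -1
K(J) = 25 (K(J) = (-1 + 6)² = 5² = 25)
D(U, l) = 22 (D(U, l) = -3 + 25 = 22)
√(((-11656 - 10442) - 1126) + D(-152, -165)) = √(((-11656 - 10442) - 1126) + 22) = √((-22098 - 1126) + 22) = √(-23224 + 22) = √(-23202) = 3*I*√2578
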